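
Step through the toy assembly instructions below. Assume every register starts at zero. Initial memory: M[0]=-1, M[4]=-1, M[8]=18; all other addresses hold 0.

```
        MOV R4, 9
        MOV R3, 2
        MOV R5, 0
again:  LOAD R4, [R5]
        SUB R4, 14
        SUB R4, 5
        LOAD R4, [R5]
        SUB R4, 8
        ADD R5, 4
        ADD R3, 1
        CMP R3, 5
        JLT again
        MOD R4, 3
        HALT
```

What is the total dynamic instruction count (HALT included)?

32

after MOV R4, 9: R4=9
after MOV R3, 2: R3=2
after MOV R5, 0: R5=0
after LOAD R4, [R5]: R4=M[0]=-1
after SUB R4, 14: R4=(-1)-14=-15
after SUB R4, 5: R4=(-15)-5=-20
after LOAD R4, [R5]: R4=M[0]=-1
after SUB R4, 8: R4=(-1)-8=-9
after ADD R5, 4: R5=0+4=4
after ADD R3, 1: R3=2+1=3
CMP R3, 5  (cmp 3,5)
JLT again: taken
after LOAD R4, [R5]: R4=M[4]=-1
after SUB R4, 14: R4=(-1)-14=-15
after SUB R4, 5: R4=(-15)-5=-20
after LOAD R4, [R5]: R4=M[4]=-1
after SUB R4, 8: R4=(-1)-8=-9
after ADD R5, 4: R5=4+4=8
after ADD R3, 1: R3=3+1=4
CMP R3, 5  (cmp 4,5)
JLT again: taken
after LOAD R4, [R5]: R4=M[8]=18
after SUB R4, 14: R4=18-14=4
after SUB R4, 5: R4=4-5=-1
after LOAD R4, [R5]: R4=M[8]=18
after SUB R4, 8: R4=18-8=10
after ADD R5, 4: R5=8+4=12
after ADD R3, 1: R3=4+1=5
CMP R3, 5  (cmp 5,5)
JLT again: not taken
after MOD R4, 3: R4=10%3=1
halt.
Total executed instructions: 32.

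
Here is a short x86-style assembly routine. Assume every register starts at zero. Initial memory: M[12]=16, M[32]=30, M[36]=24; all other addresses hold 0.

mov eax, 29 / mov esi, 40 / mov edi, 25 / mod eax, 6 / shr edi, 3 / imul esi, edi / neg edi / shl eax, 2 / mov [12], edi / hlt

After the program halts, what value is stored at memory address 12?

eax=29
esi=40
edi=25
eax=29%6=5
edi=25>>3=3
esi=40*3=120
edi=-(3)=-3
eax=5<<2=20
mov [12], edi → M[12]=-3
halt.

-3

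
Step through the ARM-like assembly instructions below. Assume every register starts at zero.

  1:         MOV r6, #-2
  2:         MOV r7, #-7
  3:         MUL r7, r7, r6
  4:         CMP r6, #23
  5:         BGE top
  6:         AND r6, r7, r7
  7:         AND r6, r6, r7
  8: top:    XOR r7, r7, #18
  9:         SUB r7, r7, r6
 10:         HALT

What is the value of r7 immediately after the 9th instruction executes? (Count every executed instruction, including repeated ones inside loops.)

r6=-2
r7=-7
r7=(-7)*(-2)=14
CMP r6, #23  (cmp -2,23)
BGE top: not taken
r6=14&14=14
r6=14&14=14
r7=14^18=28
r7=28-14=14
After step 9: r7 = 14.

14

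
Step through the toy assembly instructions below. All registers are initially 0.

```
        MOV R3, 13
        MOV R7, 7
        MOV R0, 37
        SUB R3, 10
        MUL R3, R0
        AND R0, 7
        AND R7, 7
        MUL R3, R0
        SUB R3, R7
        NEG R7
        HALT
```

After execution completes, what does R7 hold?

after MOV R3, 13: R3=13
after MOV R7, 7: R7=7
after MOV R0, 37: R0=37
after SUB R3, 10: R3=13-10=3
after MUL R3, R0: R3=3*37=111
after AND R0, 7: R0=37&7=5
after AND R7, 7: R7=7&7=7
after MUL R3, R0: R3=111*5=555
after SUB R3, R7: R3=555-7=548
after NEG R7: R7=-(7)=-7
halt.

-7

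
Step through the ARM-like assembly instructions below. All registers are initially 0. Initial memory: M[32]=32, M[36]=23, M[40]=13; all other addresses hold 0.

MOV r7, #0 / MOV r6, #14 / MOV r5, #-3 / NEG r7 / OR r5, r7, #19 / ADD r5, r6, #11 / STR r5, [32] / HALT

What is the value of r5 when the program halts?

25

after MOV r7, #0: r7=0
after MOV r6, #14: r6=14
after MOV r5, #-3: r5=-3
after NEG r7: r7=-(0)=0
after OR r5, r7, #19: r5=0|19=19
after ADD r5, r6, #11: r5=14+11=25
STR r5, [32] → M[32]=25
halt.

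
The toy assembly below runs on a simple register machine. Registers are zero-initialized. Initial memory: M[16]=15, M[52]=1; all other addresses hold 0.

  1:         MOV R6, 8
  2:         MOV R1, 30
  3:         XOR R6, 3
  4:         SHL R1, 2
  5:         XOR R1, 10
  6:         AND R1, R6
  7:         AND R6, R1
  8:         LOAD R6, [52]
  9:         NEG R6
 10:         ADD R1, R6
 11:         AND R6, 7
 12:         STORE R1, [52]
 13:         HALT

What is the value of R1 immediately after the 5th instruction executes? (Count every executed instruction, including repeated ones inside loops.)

after MOV R6, 8: R6=8
after MOV R1, 30: R1=30
after XOR R6, 3: R6=8^3=11
after SHL R1, 2: R1=30<<2=120
after XOR R1, 10: R1=120^10=114
After step 5: R1 = 114.

114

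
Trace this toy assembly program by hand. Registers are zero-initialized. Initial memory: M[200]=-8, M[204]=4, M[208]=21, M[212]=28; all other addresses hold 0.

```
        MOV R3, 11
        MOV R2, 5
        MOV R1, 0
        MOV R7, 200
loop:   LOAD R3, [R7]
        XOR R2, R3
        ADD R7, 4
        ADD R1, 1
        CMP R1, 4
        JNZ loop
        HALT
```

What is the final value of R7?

216

R3=11
R2=5
R1=0
R7=200
R3=M[200]=-8
R2=5^(-8)=-3
R7=200+4=204
R1=0+1=1
CMP R1, 4  (cmp 1,4)
JNZ loop: taken
R3=M[204]=4
R2=(-3)^4=-7
R7=204+4=208
R1=1+1=2
CMP R1, 4  (cmp 2,4)
JNZ loop: taken
R3=M[208]=21
R2=(-7)^21=-20
R7=208+4=212
R1=2+1=3
CMP R1, 4  (cmp 3,4)
JNZ loop: taken
R3=M[212]=28
R2=(-20)^28=-16
R7=212+4=216
R1=3+1=4
CMP R1, 4  (cmp 4,4)
JNZ loop: not taken
halt.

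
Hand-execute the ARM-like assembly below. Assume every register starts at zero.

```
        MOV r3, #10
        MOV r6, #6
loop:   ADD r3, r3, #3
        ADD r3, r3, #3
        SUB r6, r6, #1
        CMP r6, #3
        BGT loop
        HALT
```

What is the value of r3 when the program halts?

after MOV r3, #10: r3=10
after MOV r6, #6: r6=6
after ADD r3, r3, #3: r3=10+3=13
after ADD r3, r3, #3: r3=13+3=16
after SUB r6, r6, #1: r6=6-1=5
CMP r6, #3  (cmp 5,3)
BGT loop: taken
after ADD r3, r3, #3: r3=16+3=19
after ADD r3, r3, #3: r3=19+3=22
after SUB r6, r6, #1: r6=5-1=4
CMP r6, #3  (cmp 4,3)
BGT loop: taken
after ADD r3, r3, #3: r3=22+3=25
after ADD r3, r3, #3: r3=25+3=28
after SUB r6, r6, #1: r6=4-1=3
CMP r6, #3  (cmp 3,3)
BGT loop: not taken
halt.

28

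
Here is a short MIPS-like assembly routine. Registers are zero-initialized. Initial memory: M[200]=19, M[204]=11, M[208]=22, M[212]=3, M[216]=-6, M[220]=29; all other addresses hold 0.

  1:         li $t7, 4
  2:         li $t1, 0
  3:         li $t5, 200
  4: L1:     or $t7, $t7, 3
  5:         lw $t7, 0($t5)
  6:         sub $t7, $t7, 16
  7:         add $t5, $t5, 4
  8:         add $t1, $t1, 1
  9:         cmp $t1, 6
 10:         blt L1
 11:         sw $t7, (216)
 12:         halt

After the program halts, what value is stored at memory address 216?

$t7=4
$t1=0
$t5=200
$t7=4|3=7
$t7=M[200]=19
$t7=19-16=3
$t5=200+4=204
$t1=0+1=1
cmp $t1, 6  (cmp 1,6)
blt L1: taken
$t7=3|3=3
$t7=M[204]=11
$t7=11-16=-5
$t5=204+4=208
$t1=1+1=2
cmp $t1, 6  (cmp 2,6)
blt L1: taken
$t7=(-5)|3=-5
$t7=M[208]=22
$t7=22-16=6
$t5=208+4=212
$t1=2+1=3
cmp $t1, 6  (cmp 3,6)
blt L1: taken
$t7=6|3=7
$t7=M[212]=3
$t7=3-16=-13
$t5=212+4=216
$t1=3+1=4
cmp $t1, 6  (cmp 4,6)
blt L1: taken
$t7=(-13)|3=-13
$t7=M[216]=-6
$t7=(-6)-16=-22
$t5=216+4=220
$t1=4+1=5
cmp $t1, 6  (cmp 5,6)
blt L1: taken
$t7=(-22)|3=-21
$t7=M[220]=29
$t7=29-16=13
$t5=220+4=224
$t1=5+1=6
cmp $t1, 6  (cmp 6,6)
blt L1: not taken
sw $t7, (216) → M[216]=13
halt.

13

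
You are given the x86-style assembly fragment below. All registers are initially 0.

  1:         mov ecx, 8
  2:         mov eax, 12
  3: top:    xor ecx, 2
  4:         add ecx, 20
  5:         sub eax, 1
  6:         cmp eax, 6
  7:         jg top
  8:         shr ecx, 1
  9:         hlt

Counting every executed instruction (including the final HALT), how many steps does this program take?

34

mov ecx, 8 → ecx=8
mov eax, 12 → eax=12
xor ecx, 2 → ecx=8^2=10
add ecx, 20 → ecx=10+20=30
sub eax, 1 → eax=12-1=11
cmp eax, 6  (cmp 11,6)
jg top: taken
xor ecx, 2 → ecx=30^2=28
add ecx, 20 → ecx=28+20=48
sub eax, 1 → eax=11-1=10
cmp eax, 6  (cmp 10,6)
jg top: taken
xor ecx, 2 → ecx=48^2=50
add ecx, 20 → ecx=50+20=70
sub eax, 1 → eax=10-1=9
cmp eax, 6  (cmp 9,6)
jg top: taken
xor ecx, 2 → ecx=70^2=68
add ecx, 20 → ecx=68+20=88
sub eax, 1 → eax=9-1=8
cmp eax, 6  (cmp 8,6)
jg top: taken
xor ecx, 2 → ecx=88^2=90
add ecx, 20 → ecx=90+20=110
sub eax, 1 → eax=8-1=7
cmp eax, 6  (cmp 7,6)
jg top: taken
xor ecx, 2 → ecx=110^2=108
add ecx, 20 → ecx=108+20=128
sub eax, 1 → eax=7-1=6
cmp eax, 6  (cmp 6,6)
jg top: not taken
shr ecx, 1 → ecx=128>>1=64
halt.
Total executed instructions: 34.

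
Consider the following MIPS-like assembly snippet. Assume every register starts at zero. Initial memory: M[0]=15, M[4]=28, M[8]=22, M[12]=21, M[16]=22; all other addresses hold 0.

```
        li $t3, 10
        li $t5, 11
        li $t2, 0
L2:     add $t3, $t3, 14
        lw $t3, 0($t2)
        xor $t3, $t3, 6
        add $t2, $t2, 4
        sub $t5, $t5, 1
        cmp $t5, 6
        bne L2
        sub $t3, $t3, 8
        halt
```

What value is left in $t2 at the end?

20

li $t3, 10 → $t3=10
li $t5, 11 → $t5=11
li $t2, 0 → $t2=0
add $t3, $t3, 14 → $t3=10+14=24
lw $t3, 0($t2) → $t3=M[0]=15
xor $t3, $t3, 6 → $t3=15^6=9
add $t2, $t2, 4 → $t2=0+4=4
sub $t5, $t5, 1 → $t5=11-1=10
cmp $t5, 6  (cmp 10,6)
bne L2: taken
add $t3, $t3, 14 → $t3=9+14=23
lw $t3, 0($t2) → $t3=M[4]=28
xor $t3, $t3, 6 → $t3=28^6=26
add $t2, $t2, 4 → $t2=4+4=8
sub $t5, $t5, 1 → $t5=10-1=9
cmp $t5, 6  (cmp 9,6)
bne L2: taken
add $t3, $t3, 14 → $t3=26+14=40
lw $t3, 0($t2) → $t3=M[8]=22
xor $t3, $t3, 6 → $t3=22^6=16
add $t2, $t2, 4 → $t2=8+4=12
sub $t5, $t5, 1 → $t5=9-1=8
cmp $t5, 6  (cmp 8,6)
bne L2: taken
add $t3, $t3, 14 → $t3=16+14=30
lw $t3, 0($t2) → $t3=M[12]=21
xor $t3, $t3, 6 → $t3=21^6=19
add $t2, $t2, 4 → $t2=12+4=16
sub $t5, $t5, 1 → $t5=8-1=7
cmp $t5, 6  (cmp 7,6)
bne L2: taken
add $t3, $t3, 14 → $t3=19+14=33
lw $t3, 0($t2) → $t3=M[16]=22
xor $t3, $t3, 6 → $t3=22^6=16
add $t2, $t2, 4 → $t2=16+4=20
sub $t5, $t5, 1 → $t5=7-1=6
cmp $t5, 6  (cmp 6,6)
bne L2: not taken
sub $t3, $t3, 8 → $t3=16-8=8
halt.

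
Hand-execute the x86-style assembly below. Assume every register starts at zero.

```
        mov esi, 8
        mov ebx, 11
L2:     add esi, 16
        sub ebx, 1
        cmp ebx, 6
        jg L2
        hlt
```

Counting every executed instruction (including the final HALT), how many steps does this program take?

mov esi, 8 → esi=8
mov ebx, 11 → ebx=11
add esi, 16 → esi=8+16=24
sub ebx, 1 → ebx=11-1=10
cmp ebx, 6  (cmp 10,6)
jg L2: taken
add esi, 16 → esi=24+16=40
sub ebx, 1 → ebx=10-1=9
cmp ebx, 6  (cmp 9,6)
jg L2: taken
add esi, 16 → esi=40+16=56
sub ebx, 1 → ebx=9-1=8
cmp ebx, 6  (cmp 8,6)
jg L2: taken
add esi, 16 → esi=56+16=72
sub ebx, 1 → ebx=8-1=7
cmp ebx, 6  (cmp 7,6)
jg L2: taken
add esi, 16 → esi=72+16=88
sub ebx, 1 → ebx=7-1=6
cmp ebx, 6  (cmp 6,6)
jg L2: not taken
halt.
Total executed instructions: 23.

23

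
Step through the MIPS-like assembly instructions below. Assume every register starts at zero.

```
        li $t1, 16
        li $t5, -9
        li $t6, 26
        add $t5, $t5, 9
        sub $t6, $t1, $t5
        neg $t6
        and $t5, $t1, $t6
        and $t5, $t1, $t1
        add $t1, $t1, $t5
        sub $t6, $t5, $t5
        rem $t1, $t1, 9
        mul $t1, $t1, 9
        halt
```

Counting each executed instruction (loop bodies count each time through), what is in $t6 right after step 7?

-16

li $t1, 16 → $t1=16
li $t5, -9 → $t5=-9
li $t6, 26 → $t6=26
add $t5, $t5, 9 → $t5=(-9)+9=0
sub $t6, $t1, $t5 → $t6=16-0=16
neg $t6 → $t6=-(16)=-16
and $t5, $t1, $t6 → $t5=16&(-16)=16
After step 7: $t6 = -16.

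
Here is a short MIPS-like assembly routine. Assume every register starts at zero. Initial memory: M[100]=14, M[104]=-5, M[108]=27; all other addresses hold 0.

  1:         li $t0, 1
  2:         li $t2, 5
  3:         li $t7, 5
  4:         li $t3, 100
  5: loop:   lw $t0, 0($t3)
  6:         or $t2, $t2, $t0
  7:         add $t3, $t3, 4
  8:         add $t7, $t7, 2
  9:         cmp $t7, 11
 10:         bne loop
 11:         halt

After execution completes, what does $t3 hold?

112

$t0=1
$t2=5
$t7=5
$t3=100
$t0=M[100]=14
$t2=5|14=15
$t3=100+4=104
$t7=5+2=7
cmp $t7, 11  (cmp 7,11)
bne loop: taken
$t0=M[104]=-5
$t2=15|(-5)=-1
$t3=104+4=108
$t7=7+2=9
cmp $t7, 11  (cmp 9,11)
bne loop: taken
$t0=M[108]=27
$t2=(-1)|27=-1
$t3=108+4=112
$t7=9+2=11
cmp $t7, 11  (cmp 11,11)
bne loop: not taken
halt.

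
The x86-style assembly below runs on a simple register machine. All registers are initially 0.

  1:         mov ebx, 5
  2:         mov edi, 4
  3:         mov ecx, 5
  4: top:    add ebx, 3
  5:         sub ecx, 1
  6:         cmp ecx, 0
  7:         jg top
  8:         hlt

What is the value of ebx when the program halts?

ebx=5
edi=4
ecx=5
ebx=5+3=8
ecx=5-1=4
cmp ecx, 0  (cmp 4,0)
jg top: taken
ebx=8+3=11
ecx=4-1=3
cmp ecx, 0  (cmp 3,0)
jg top: taken
ebx=11+3=14
ecx=3-1=2
cmp ecx, 0  (cmp 2,0)
jg top: taken
ebx=14+3=17
ecx=2-1=1
cmp ecx, 0  (cmp 1,0)
jg top: taken
ebx=17+3=20
ecx=1-1=0
cmp ecx, 0  (cmp 0,0)
jg top: not taken
halt.

20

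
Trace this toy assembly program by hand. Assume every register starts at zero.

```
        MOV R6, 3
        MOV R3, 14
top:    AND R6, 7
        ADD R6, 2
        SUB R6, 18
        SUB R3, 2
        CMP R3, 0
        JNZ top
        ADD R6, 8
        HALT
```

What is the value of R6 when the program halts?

-5

MOV R6, 3 → R6=3
MOV R3, 14 → R3=14
AND R6, 7 → R6=3&7=3
ADD R6, 2 → R6=3+2=5
SUB R6, 18 → R6=5-18=-13
SUB R3, 2 → R3=14-2=12
CMP R3, 0  (cmp 12,0)
JNZ top: taken
AND R6, 7 → R6=(-13)&7=3
ADD R6, 2 → R6=3+2=5
SUB R6, 18 → R6=5-18=-13
SUB R3, 2 → R3=12-2=10
CMP R3, 0  (cmp 10,0)
JNZ top: taken
AND R6, 7 → R6=(-13)&7=3
ADD R6, 2 → R6=3+2=5
SUB R6, 18 → R6=5-18=-13
SUB R3, 2 → R3=10-2=8
CMP R3, 0  (cmp 8,0)
JNZ top: taken
AND R6, 7 → R6=(-13)&7=3
ADD R6, 2 → R6=3+2=5
SUB R6, 18 → R6=5-18=-13
SUB R3, 2 → R3=8-2=6
CMP R3, 0  (cmp 6,0)
JNZ top: taken
AND R6, 7 → R6=(-13)&7=3
ADD R6, 2 → R6=3+2=5
SUB R6, 18 → R6=5-18=-13
SUB R3, 2 → R3=6-2=4
CMP R3, 0  (cmp 4,0)
JNZ top: taken
AND R6, 7 → R6=(-13)&7=3
ADD R6, 2 → R6=3+2=5
SUB R6, 18 → R6=5-18=-13
SUB R3, 2 → R3=4-2=2
CMP R3, 0  (cmp 2,0)
JNZ top: taken
AND R6, 7 → R6=(-13)&7=3
ADD R6, 2 → R6=3+2=5
SUB R6, 18 → R6=5-18=-13
SUB R3, 2 → R3=2-2=0
CMP R3, 0  (cmp 0,0)
JNZ top: not taken
ADD R6, 8 → R6=(-13)+8=-5
halt.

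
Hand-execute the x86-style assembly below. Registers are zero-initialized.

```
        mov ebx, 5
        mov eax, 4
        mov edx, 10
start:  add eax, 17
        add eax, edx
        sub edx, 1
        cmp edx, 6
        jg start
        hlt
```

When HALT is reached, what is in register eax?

106

after mov ebx, 5: ebx=5
after mov eax, 4: eax=4
after mov edx, 10: edx=10
after add eax, 17: eax=4+17=21
after add eax, edx: eax=21+10=31
after sub edx, 1: edx=10-1=9
cmp edx, 6  (cmp 9,6)
jg start: taken
after add eax, 17: eax=31+17=48
after add eax, edx: eax=48+9=57
after sub edx, 1: edx=9-1=8
cmp edx, 6  (cmp 8,6)
jg start: taken
after add eax, 17: eax=57+17=74
after add eax, edx: eax=74+8=82
after sub edx, 1: edx=8-1=7
cmp edx, 6  (cmp 7,6)
jg start: taken
after add eax, 17: eax=82+17=99
after add eax, edx: eax=99+7=106
after sub edx, 1: edx=7-1=6
cmp edx, 6  (cmp 6,6)
jg start: not taken
halt.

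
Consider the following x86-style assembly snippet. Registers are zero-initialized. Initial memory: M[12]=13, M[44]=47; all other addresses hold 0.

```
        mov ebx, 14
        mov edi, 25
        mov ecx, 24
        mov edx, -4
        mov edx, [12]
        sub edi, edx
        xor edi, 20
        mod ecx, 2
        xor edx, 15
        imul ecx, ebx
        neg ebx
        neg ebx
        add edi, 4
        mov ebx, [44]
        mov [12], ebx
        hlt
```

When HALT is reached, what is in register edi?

28

mov ebx, 14 → ebx=14
mov edi, 25 → edi=25
mov ecx, 24 → ecx=24
mov edx, -4 → edx=-4
mov edx, [12] → edx=M[12]=13
sub edi, edx → edi=25-13=12
xor edi, 20 → edi=12^20=24
mod ecx, 2 → ecx=24%2=0
xor edx, 15 → edx=13^15=2
imul ecx, ebx → ecx=0*14=0
neg ebx → ebx=-(14)=-14
neg ebx → ebx=-(-14)=14
add edi, 4 → edi=24+4=28
mov ebx, [44] → ebx=M[44]=47
mov [12], ebx → M[12]=47
halt.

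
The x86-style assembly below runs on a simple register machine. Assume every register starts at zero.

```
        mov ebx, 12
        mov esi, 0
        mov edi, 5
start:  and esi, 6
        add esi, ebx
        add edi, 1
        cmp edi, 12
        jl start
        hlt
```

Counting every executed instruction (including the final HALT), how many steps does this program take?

after mov ebx, 12: ebx=12
after mov esi, 0: esi=0
after mov edi, 5: edi=5
after and esi, 6: esi=0&6=0
after add esi, ebx: esi=0+12=12
after add edi, 1: edi=5+1=6
cmp edi, 12  (cmp 6,12)
jl start: taken
after and esi, 6: esi=12&6=4
after add esi, ebx: esi=4+12=16
after add edi, 1: edi=6+1=7
cmp edi, 12  (cmp 7,12)
jl start: taken
after and esi, 6: esi=16&6=0
after add esi, ebx: esi=0+12=12
after add edi, 1: edi=7+1=8
cmp edi, 12  (cmp 8,12)
jl start: taken
after and esi, 6: esi=12&6=4
after add esi, ebx: esi=4+12=16
after add edi, 1: edi=8+1=9
cmp edi, 12  (cmp 9,12)
jl start: taken
after and esi, 6: esi=16&6=0
after add esi, ebx: esi=0+12=12
after add edi, 1: edi=9+1=10
cmp edi, 12  (cmp 10,12)
jl start: taken
after and esi, 6: esi=12&6=4
after add esi, ebx: esi=4+12=16
after add edi, 1: edi=10+1=11
cmp edi, 12  (cmp 11,12)
jl start: taken
after and esi, 6: esi=16&6=0
after add esi, ebx: esi=0+12=12
after add edi, 1: edi=11+1=12
cmp edi, 12  (cmp 12,12)
jl start: not taken
halt.
Total executed instructions: 39.

39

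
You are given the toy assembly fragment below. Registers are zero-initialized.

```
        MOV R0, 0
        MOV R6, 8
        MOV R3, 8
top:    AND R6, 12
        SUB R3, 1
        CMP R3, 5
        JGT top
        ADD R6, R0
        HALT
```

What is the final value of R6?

8

R0=0
R6=8
R3=8
R6=8&12=8
R3=8-1=7
CMP R3, 5  (cmp 7,5)
JGT top: taken
R6=8&12=8
R3=7-1=6
CMP R3, 5  (cmp 6,5)
JGT top: taken
R6=8&12=8
R3=6-1=5
CMP R3, 5  (cmp 5,5)
JGT top: not taken
R6=8+0=8
halt.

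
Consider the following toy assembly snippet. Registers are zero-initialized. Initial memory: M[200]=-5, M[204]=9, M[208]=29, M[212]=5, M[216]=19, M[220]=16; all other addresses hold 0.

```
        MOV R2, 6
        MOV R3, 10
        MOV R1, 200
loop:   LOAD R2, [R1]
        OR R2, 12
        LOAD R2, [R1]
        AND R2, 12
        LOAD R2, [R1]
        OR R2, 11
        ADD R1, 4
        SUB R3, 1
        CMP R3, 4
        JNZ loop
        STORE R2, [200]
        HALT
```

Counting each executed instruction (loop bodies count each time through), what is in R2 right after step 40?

15

MOV R2, 6 → R2=6
MOV R3, 10 → R3=10
MOV R1, 200 → R1=200
LOAD R2, [R1] → R2=M[200]=-5
OR R2, 12 → R2=(-5)|12=-1
LOAD R2, [R1] → R2=M[200]=-5
AND R2, 12 → R2=(-5)&12=8
LOAD R2, [R1] → R2=M[200]=-5
OR R2, 11 → R2=(-5)|11=-5
ADD R1, 4 → R1=200+4=204
SUB R3, 1 → R3=10-1=9
CMP R3, 4  (cmp 9,4)
JNZ loop: taken
LOAD R2, [R1] → R2=M[204]=9
OR R2, 12 → R2=9|12=13
LOAD R2, [R1] → R2=M[204]=9
AND R2, 12 → R2=9&12=8
LOAD R2, [R1] → R2=M[204]=9
OR R2, 11 → R2=9|11=11
ADD R1, 4 → R1=204+4=208
SUB R3, 1 → R3=9-1=8
CMP R3, 4  (cmp 8,4)
JNZ loop: taken
LOAD R2, [R1] → R2=M[208]=29
OR R2, 12 → R2=29|12=29
LOAD R2, [R1] → R2=M[208]=29
AND R2, 12 → R2=29&12=12
LOAD R2, [R1] → R2=M[208]=29
OR R2, 11 → R2=29|11=31
ADD R1, 4 → R1=208+4=212
SUB R3, 1 → R3=8-1=7
CMP R3, 4  (cmp 7,4)
JNZ loop: taken
LOAD R2, [R1] → R2=M[212]=5
OR R2, 12 → R2=5|12=13
LOAD R2, [R1] → R2=M[212]=5
AND R2, 12 → R2=5&12=4
LOAD R2, [R1] → R2=M[212]=5
OR R2, 11 → R2=5|11=15
ADD R1, 4 → R1=212+4=216
After step 40: R2 = 15.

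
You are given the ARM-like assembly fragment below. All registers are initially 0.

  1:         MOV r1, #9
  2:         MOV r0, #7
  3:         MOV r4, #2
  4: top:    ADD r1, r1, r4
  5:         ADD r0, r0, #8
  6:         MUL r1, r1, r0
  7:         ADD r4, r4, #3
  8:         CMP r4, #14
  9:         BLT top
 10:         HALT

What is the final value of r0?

r1=9
r0=7
r4=2
r1=9+2=11
r0=7+8=15
r1=11*15=165
r4=2+3=5
CMP r4, #14  (cmp 5,14)
BLT top: taken
r1=165+5=170
r0=15+8=23
r1=170*23=3910
r4=5+3=8
CMP r4, #14  (cmp 8,14)
BLT top: taken
r1=3910+8=3918
r0=23+8=31
r1=3918*31=121458
r4=8+3=11
CMP r4, #14  (cmp 11,14)
BLT top: taken
r1=121458+11=121469
r0=31+8=39
r1=121469*39=4737291
r4=11+3=14
CMP r4, #14  (cmp 14,14)
BLT top: not taken
halt.

39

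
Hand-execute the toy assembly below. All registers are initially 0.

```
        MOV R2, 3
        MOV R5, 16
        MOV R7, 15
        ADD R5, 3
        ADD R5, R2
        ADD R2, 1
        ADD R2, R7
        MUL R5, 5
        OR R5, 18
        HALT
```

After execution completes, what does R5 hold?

126

R2=3
R5=16
R7=15
R5=16+3=19
R5=19+3=22
R2=3+1=4
R2=4+15=19
R5=22*5=110
R5=110|18=126
halt.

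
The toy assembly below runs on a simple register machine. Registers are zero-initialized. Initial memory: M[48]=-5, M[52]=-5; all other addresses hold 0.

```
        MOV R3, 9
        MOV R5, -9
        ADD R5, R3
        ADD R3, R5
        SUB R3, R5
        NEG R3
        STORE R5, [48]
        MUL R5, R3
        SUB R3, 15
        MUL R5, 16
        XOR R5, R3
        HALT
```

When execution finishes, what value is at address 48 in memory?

MOV R3, 9 → R3=9
MOV R5, -9 → R5=-9
ADD R5, R3 → R5=(-9)+9=0
ADD R3, R5 → R3=9+0=9
SUB R3, R5 → R3=9-0=9
NEG R3 → R3=-(9)=-9
STORE R5, [48] → M[48]=0
MUL R5, R3 → R5=0*(-9)=0
SUB R3, 15 → R3=(-9)-15=-24
MUL R5, 16 → R5=0*16=0
XOR R5, R3 → R5=0^(-24)=-24
halt.

0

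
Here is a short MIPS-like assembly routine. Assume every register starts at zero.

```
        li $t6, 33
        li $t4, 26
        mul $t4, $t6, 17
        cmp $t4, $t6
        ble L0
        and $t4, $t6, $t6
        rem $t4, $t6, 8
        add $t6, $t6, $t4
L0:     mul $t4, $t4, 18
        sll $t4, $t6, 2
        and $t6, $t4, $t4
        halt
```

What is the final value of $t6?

136

after li $t6, 33: $t6=33
after li $t4, 26: $t4=26
after mul $t4, $t6, 17: $t4=33*17=561
cmp $t4, $t6  (cmp 561,33)
ble L0: not taken
after and $t4, $t6, $t6: $t4=33&33=33
after rem $t4, $t6, 8: $t4=33%8=1
after add $t6, $t6, $t4: $t6=33+1=34
after mul $t4, $t4, 18: $t4=1*18=18
after sll $t4, $t6, 2: $t4=34<<2=136
after and $t6, $t4, $t4: $t6=136&136=136
halt.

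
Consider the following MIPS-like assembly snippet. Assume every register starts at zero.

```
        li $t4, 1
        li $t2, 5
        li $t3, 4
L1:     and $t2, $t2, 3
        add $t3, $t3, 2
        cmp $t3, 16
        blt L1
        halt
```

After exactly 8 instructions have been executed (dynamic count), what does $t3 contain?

li $t4, 1 → $t4=1
li $t2, 5 → $t2=5
li $t3, 4 → $t3=4
and $t2, $t2, 3 → $t2=5&3=1
add $t3, $t3, 2 → $t3=4+2=6
cmp $t3, 16  (cmp 6,16)
blt L1: taken
and $t2, $t2, 3 → $t2=1&3=1
After step 8: $t3 = 6.

6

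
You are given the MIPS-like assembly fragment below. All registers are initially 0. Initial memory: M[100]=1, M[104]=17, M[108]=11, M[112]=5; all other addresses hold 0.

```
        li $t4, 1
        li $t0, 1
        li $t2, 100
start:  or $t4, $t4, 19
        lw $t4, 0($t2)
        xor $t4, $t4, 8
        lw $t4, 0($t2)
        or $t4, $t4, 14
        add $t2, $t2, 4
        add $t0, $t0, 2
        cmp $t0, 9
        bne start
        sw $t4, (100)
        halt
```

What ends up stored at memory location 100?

$t4=1
$t0=1
$t2=100
$t4=1|19=19
$t4=M[100]=1
$t4=1^8=9
$t4=M[100]=1
$t4=1|14=15
$t2=100+4=104
$t0=1+2=3
cmp $t0, 9  (cmp 3,9)
bne start: taken
$t4=15|19=31
$t4=M[104]=17
$t4=17^8=25
$t4=M[104]=17
$t4=17|14=31
$t2=104+4=108
$t0=3+2=5
cmp $t0, 9  (cmp 5,9)
bne start: taken
$t4=31|19=31
$t4=M[108]=11
$t4=11^8=3
$t4=M[108]=11
$t4=11|14=15
$t2=108+4=112
$t0=5+2=7
cmp $t0, 9  (cmp 7,9)
bne start: taken
$t4=15|19=31
$t4=M[112]=5
$t4=5^8=13
$t4=M[112]=5
$t4=5|14=15
$t2=112+4=116
$t0=7+2=9
cmp $t0, 9  (cmp 9,9)
bne start: not taken
sw $t4, (100) → M[100]=15
halt.

15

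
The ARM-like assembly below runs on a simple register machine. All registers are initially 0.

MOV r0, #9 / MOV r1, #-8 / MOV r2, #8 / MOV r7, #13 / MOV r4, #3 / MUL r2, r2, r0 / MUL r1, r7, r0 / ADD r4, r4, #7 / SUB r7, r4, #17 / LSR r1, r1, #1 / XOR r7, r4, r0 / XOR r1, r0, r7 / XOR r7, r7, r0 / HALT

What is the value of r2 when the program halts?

after MOV r0, #9: r0=9
after MOV r1, #-8: r1=-8
after MOV r2, #8: r2=8
after MOV r7, #13: r7=13
after MOV r4, #3: r4=3
after MUL r2, r2, r0: r2=8*9=72
after MUL r1, r7, r0: r1=13*9=117
after ADD r4, r4, #7: r4=3+7=10
after SUB r7, r4, #17: r7=10-17=-7
after LSR r1, r1, #1: r1=117>>1=58
after XOR r7, r4, r0: r7=10^9=3
after XOR r1, r0, r7: r1=9^3=10
after XOR r7, r7, r0: r7=3^9=10
halt.

72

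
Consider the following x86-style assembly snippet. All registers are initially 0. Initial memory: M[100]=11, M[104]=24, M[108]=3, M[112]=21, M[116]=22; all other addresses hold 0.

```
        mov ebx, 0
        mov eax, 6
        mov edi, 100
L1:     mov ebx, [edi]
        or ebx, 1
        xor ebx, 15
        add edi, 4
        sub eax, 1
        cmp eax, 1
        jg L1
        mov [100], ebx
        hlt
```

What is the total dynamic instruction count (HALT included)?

40

mov ebx, 0 → ebx=0
mov eax, 6 → eax=6
mov edi, 100 → edi=100
mov ebx, [edi] → ebx=M[100]=11
or ebx, 1 → ebx=11|1=11
xor ebx, 15 → ebx=11^15=4
add edi, 4 → edi=100+4=104
sub eax, 1 → eax=6-1=5
cmp eax, 1  (cmp 5,1)
jg L1: taken
mov ebx, [edi] → ebx=M[104]=24
or ebx, 1 → ebx=24|1=25
xor ebx, 15 → ebx=25^15=22
add edi, 4 → edi=104+4=108
sub eax, 1 → eax=5-1=4
cmp eax, 1  (cmp 4,1)
jg L1: taken
mov ebx, [edi] → ebx=M[108]=3
or ebx, 1 → ebx=3|1=3
xor ebx, 15 → ebx=3^15=12
add edi, 4 → edi=108+4=112
sub eax, 1 → eax=4-1=3
cmp eax, 1  (cmp 3,1)
jg L1: taken
mov ebx, [edi] → ebx=M[112]=21
or ebx, 1 → ebx=21|1=21
xor ebx, 15 → ebx=21^15=26
add edi, 4 → edi=112+4=116
sub eax, 1 → eax=3-1=2
cmp eax, 1  (cmp 2,1)
jg L1: taken
mov ebx, [edi] → ebx=M[116]=22
or ebx, 1 → ebx=22|1=23
xor ebx, 15 → ebx=23^15=24
add edi, 4 → edi=116+4=120
sub eax, 1 → eax=2-1=1
cmp eax, 1  (cmp 1,1)
jg L1: not taken
mov [100], ebx → M[100]=24
halt.
Total executed instructions: 40.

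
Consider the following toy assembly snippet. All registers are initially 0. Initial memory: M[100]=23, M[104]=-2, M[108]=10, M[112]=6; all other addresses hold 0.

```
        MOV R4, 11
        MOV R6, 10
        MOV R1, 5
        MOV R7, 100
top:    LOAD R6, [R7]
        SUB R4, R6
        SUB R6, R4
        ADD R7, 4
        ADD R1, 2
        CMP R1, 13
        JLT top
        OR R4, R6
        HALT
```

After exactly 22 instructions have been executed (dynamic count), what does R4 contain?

R4=11
R6=10
R1=5
R7=100
R6=M[100]=23
R4=11-23=-12
R6=23-(-12)=35
R7=100+4=104
R1=5+2=7
CMP R1, 13  (cmp 7,13)
JLT top: taken
R6=M[104]=-2
R4=(-12)-(-2)=-10
R6=(-2)-(-10)=8
R7=104+4=108
R1=7+2=9
CMP R1, 13  (cmp 9,13)
JLT top: taken
R6=M[108]=10
R4=(-10)-10=-20
R6=10-(-20)=30
R7=108+4=112
After step 22: R4 = -20.

-20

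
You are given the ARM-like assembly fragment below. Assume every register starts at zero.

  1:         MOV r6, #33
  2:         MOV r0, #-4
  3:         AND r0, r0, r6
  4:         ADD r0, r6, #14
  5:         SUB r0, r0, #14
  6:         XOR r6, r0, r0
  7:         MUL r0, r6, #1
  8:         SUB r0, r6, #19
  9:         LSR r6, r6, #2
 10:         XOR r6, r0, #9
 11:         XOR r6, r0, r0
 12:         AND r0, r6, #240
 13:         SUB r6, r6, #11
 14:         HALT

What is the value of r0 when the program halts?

after MOV r6, #33: r6=33
after MOV r0, #-4: r0=-4
after AND r0, r0, r6: r0=(-4)&33=32
after ADD r0, r6, #14: r0=33+14=47
after SUB r0, r0, #14: r0=47-14=33
after XOR r6, r0, r0: r6=33^33=0
after MUL r0, r6, #1: r0=0*1=0
after SUB r0, r6, #19: r0=0-19=-19
after LSR r6, r6, #2: r6=0>>2=0
after XOR r6, r0, #9: r6=(-19)^9=-28
after XOR r6, r0, r0: r6=(-19)^(-19)=0
after AND r0, r6, #240: r0=0&240=0
after SUB r6, r6, #11: r6=0-11=-11
halt.

0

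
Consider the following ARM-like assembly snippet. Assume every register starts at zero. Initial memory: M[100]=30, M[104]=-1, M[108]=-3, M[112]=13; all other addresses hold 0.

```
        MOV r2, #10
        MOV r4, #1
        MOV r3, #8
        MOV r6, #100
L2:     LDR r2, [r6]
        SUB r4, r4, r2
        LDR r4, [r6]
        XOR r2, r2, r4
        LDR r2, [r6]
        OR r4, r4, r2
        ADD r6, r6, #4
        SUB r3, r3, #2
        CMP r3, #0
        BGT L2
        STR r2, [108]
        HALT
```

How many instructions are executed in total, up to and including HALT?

46

after MOV r2, #10: r2=10
after MOV r4, #1: r4=1
after MOV r3, #8: r3=8
after MOV r6, #100: r6=100
after LDR r2, [r6]: r2=M[100]=30
after SUB r4, r4, r2: r4=1-30=-29
after LDR r4, [r6]: r4=M[100]=30
after XOR r2, r2, r4: r2=30^30=0
after LDR r2, [r6]: r2=M[100]=30
after OR r4, r4, r2: r4=30|30=30
after ADD r6, r6, #4: r6=100+4=104
after SUB r3, r3, #2: r3=8-2=6
CMP r3, #0  (cmp 6,0)
BGT L2: taken
after LDR r2, [r6]: r2=M[104]=-1
after SUB r4, r4, r2: r4=30-(-1)=31
after LDR r4, [r6]: r4=M[104]=-1
after XOR r2, r2, r4: r2=(-1)^(-1)=0
after LDR r2, [r6]: r2=M[104]=-1
after OR r4, r4, r2: r4=(-1)|(-1)=-1
after ADD r6, r6, #4: r6=104+4=108
after SUB r3, r3, #2: r3=6-2=4
CMP r3, #0  (cmp 4,0)
BGT L2: taken
after LDR r2, [r6]: r2=M[108]=-3
after SUB r4, r4, r2: r4=(-1)-(-3)=2
after LDR r4, [r6]: r4=M[108]=-3
after XOR r2, r2, r4: r2=(-3)^(-3)=0
after LDR r2, [r6]: r2=M[108]=-3
after OR r4, r4, r2: r4=(-3)|(-3)=-3
after ADD r6, r6, #4: r6=108+4=112
after SUB r3, r3, #2: r3=4-2=2
CMP r3, #0  (cmp 2,0)
BGT L2: taken
after LDR r2, [r6]: r2=M[112]=13
after SUB r4, r4, r2: r4=(-3)-13=-16
after LDR r4, [r6]: r4=M[112]=13
after XOR r2, r2, r4: r2=13^13=0
after LDR r2, [r6]: r2=M[112]=13
after OR r4, r4, r2: r4=13|13=13
after ADD r6, r6, #4: r6=112+4=116
after SUB r3, r3, #2: r3=2-2=0
CMP r3, #0  (cmp 0,0)
BGT L2: not taken
STR r2, [108] → M[108]=13
halt.
Total executed instructions: 46.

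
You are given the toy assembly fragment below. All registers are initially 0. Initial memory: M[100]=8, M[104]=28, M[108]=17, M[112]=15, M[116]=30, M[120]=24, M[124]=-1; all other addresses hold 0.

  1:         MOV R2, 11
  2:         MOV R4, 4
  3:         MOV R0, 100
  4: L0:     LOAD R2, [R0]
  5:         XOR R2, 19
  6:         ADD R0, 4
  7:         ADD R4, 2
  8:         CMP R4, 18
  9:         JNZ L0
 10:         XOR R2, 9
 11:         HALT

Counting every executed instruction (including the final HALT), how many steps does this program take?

47

R2=11
R4=4
R0=100
R2=M[100]=8
R2=8^19=27
R0=100+4=104
R4=4+2=6
CMP R4, 18  (cmp 6,18)
JNZ L0: taken
R2=M[104]=28
R2=28^19=15
R0=104+4=108
R4=6+2=8
CMP R4, 18  (cmp 8,18)
JNZ L0: taken
R2=M[108]=17
R2=17^19=2
R0=108+4=112
R4=8+2=10
CMP R4, 18  (cmp 10,18)
JNZ L0: taken
R2=M[112]=15
R2=15^19=28
R0=112+4=116
R4=10+2=12
CMP R4, 18  (cmp 12,18)
JNZ L0: taken
R2=M[116]=30
R2=30^19=13
R0=116+4=120
R4=12+2=14
CMP R4, 18  (cmp 14,18)
JNZ L0: taken
R2=M[120]=24
R2=24^19=11
R0=120+4=124
R4=14+2=16
CMP R4, 18  (cmp 16,18)
JNZ L0: taken
R2=M[124]=-1
R2=(-1)^19=-20
R0=124+4=128
R4=16+2=18
CMP R4, 18  (cmp 18,18)
JNZ L0: not taken
R2=(-20)^9=-27
halt.
Total executed instructions: 47.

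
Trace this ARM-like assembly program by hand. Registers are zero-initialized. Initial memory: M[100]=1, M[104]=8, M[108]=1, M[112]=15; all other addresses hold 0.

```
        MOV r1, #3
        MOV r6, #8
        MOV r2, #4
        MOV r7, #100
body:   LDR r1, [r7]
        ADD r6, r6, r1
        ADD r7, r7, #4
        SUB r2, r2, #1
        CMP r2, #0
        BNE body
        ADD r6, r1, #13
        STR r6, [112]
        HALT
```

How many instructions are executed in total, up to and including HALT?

r1=3
r6=8
r2=4
r7=100
r1=M[100]=1
r6=8+1=9
r7=100+4=104
r2=4-1=3
CMP r2, #0  (cmp 3,0)
BNE body: taken
r1=M[104]=8
r6=9+8=17
r7=104+4=108
r2=3-1=2
CMP r2, #0  (cmp 2,0)
BNE body: taken
r1=M[108]=1
r6=17+1=18
r7=108+4=112
r2=2-1=1
CMP r2, #0  (cmp 1,0)
BNE body: taken
r1=M[112]=15
r6=18+15=33
r7=112+4=116
r2=1-1=0
CMP r2, #0  (cmp 0,0)
BNE body: not taken
r6=15+13=28
STR r6, [112] → M[112]=28
halt.
Total executed instructions: 31.

31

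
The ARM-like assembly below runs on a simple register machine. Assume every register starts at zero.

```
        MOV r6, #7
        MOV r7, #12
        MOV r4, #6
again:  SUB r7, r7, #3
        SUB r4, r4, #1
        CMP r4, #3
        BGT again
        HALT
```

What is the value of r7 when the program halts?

MOV r6, #7 → r6=7
MOV r7, #12 → r7=12
MOV r4, #6 → r4=6
SUB r7, r7, #3 → r7=12-3=9
SUB r4, r4, #1 → r4=6-1=5
CMP r4, #3  (cmp 5,3)
BGT again: taken
SUB r7, r7, #3 → r7=9-3=6
SUB r4, r4, #1 → r4=5-1=4
CMP r4, #3  (cmp 4,3)
BGT again: taken
SUB r7, r7, #3 → r7=6-3=3
SUB r4, r4, #1 → r4=4-1=3
CMP r4, #3  (cmp 3,3)
BGT again: not taken
halt.

3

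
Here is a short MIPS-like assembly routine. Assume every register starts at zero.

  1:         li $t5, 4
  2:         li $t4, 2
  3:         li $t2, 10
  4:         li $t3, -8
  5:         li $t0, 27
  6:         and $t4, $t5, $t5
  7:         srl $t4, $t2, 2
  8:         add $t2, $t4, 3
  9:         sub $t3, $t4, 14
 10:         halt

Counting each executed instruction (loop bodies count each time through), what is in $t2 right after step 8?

5

li $t5, 4 → $t5=4
li $t4, 2 → $t4=2
li $t2, 10 → $t2=10
li $t3, -8 → $t3=-8
li $t0, 27 → $t0=27
and $t4, $t5, $t5 → $t4=4&4=4
srl $t4, $t2, 2 → $t4=10>>2=2
add $t2, $t4, 3 → $t2=2+3=5
After step 8: $t2 = 5.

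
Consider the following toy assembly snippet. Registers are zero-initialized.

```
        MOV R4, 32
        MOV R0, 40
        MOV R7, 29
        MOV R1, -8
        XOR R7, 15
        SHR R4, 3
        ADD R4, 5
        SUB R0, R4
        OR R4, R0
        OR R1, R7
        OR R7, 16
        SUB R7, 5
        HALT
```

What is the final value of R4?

after MOV R4, 32: R4=32
after MOV R0, 40: R0=40
after MOV R7, 29: R7=29
after MOV R1, -8: R1=-8
after XOR R7, 15: R7=29^15=18
after SHR R4, 3: R4=32>>3=4
after ADD R4, 5: R4=4+5=9
after SUB R0, R4: R0=40-9=31
after OR R4, R0: R4=9|31=31
after OR R1, R7: R1=(-8)|18=-6
after OR R7, 16: R7=18|16=18
after SUB R7, 5: R7=18-5=13
halt.

31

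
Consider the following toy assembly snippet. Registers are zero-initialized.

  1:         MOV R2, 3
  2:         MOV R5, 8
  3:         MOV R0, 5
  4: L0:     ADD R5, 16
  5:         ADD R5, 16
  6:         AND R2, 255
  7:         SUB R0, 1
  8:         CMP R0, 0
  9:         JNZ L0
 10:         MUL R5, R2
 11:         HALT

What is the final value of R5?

504

MOV R2, 3 → R2=3
MOV R5, 8 → R5=8
MOV R0, 5 → R0=5
ADD R5, 16 → R5=8+16=24
ADD R5, 16 → R5=24+16=40
AND R2, 255 → R2=3&255=3
SUB R0, 1 → R0=5-1=4
CMP R0, 0  (cmp 4,0)
JNZ L0: taken
ADD R5, 16 → R5=40+16=56
ADD R5, 16 → R5=56+16=72
AND R2, 255 → R2=3&255=3
SUB R0, 1 → R0=4-1=3
CMP R0, 0  (cmp 3,0)
JNZ L0: taken
ADD R5, 16 → R5=72+16=88
ADD R5, 16 → R5=88+16=104
AND R2, 255 → R2=3&255=3
SUB R0, 1 → R0=3-1=2
CMP R0, 0  (cmp 2,0)
JNZ L0: taken
ADD R5, 16 → R5=104+16=120
ADD R5, 16 → R5=120+16=136
AND R2, 255 → R2=3&255=3
SUB R0, 1 → R0=2-1=1
CMP R0, 0  (cmp 1,0)
JNZ L0: taken
ADD R5, 16 → R5=136+16=152
ADD R5, 16 → R5=152+16=168
AND R2, 255 → R2=3&255=3
SUB R0, 1 → R0=1-1=0
CMP R0, 0  (cmp 0,0)
JNZ L0: not taken
MUL R5, R2 → R5=168*3=504
halt.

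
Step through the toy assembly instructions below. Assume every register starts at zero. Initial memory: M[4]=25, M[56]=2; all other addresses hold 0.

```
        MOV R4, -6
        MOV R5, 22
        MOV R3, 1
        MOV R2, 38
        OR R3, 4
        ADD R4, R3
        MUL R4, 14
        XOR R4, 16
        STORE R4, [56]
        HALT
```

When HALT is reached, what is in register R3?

5

R4=-6
R5=22
R3=1
R2=38
R3=1|4=5
R4=(-6)+5=-1
R4=(-1)*14=-14
R4=(-14)^16=-30
STORE R4, [56] → M[56]=-30
halt.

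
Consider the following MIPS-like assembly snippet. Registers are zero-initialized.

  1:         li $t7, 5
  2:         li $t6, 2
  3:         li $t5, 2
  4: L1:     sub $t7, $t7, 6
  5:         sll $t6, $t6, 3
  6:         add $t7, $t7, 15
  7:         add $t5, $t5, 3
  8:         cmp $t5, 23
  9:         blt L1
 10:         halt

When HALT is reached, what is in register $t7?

68

after li $t7, 5: $t7=5
after li $t6, 2: $t6=2
after li $t5, 2: $t5=2
after sub $t7, $t7, 6: $t7=5-6=-1
after sll $t6, $t6, 3: $t6=2<<3=16
after add $t7, $t7, 15: $t7=(-1)+15=14
after add $t5, $t5, 3: $t5=2+3=5
cmp $t5, 23  (cmp 5,23)
blt L1: taken
after sub $t7, $t7, 6: $t7=14-6=8
after sll $t6, $t6, 3: $t6=16<<3=128
after add $t7, $t7, 15: $t7=8+15=23
after add $t5, $t5, 3: $t5=5+3=8
cmp $t5, 23  (cmp 8,23)
blt L1: taken
after sub $t7, $t7, 6: $t7=23-6=17
after sll $t6, $t6, 3: $t6=128<<3=1024
after add $t7, $t7, 15: $t7=17+15=32
after add $t5, $t5, 3: $t5=8+3=11
cmp $t5, 23  (cmp 11,23)
blt L1: taken
after sub $t7, $t7, 6: $t7=32-6=26
after sll $t6, $t6, 3: $t6=1024<<3=8192
after add $t7, $t7, 15: $t7=26+15=41
after add $t5, $t5, 3: $t5=11+3=14
cmp $t5, 23  (cmp 14,23)
blt L1: taken
after sub $t7, $t7, 6: $t7=41-6=35
after sll $t6, $t6, 3: $t6=8192<<3=65536
after add $t7, $t7, 15: $t7=35+15=50
after add $t5, $t5, 3: $t5=14+3=17
cmp $t5, 23  (cmp 17,23)
blt L1: taken
after sub $t7, $t7, 6: $t7=50-6=44
after sll $t6, $t6, 3: $t6=65536<<3=524288
after add $t7, $t7, 15: $t7=44+15=59
after add $t5, $t5, 3: $t5=17+3=20
cmp $t5, 23  (cmp 20,23)
blt L1: taken
after sub $t7, $t7, 6: $t7=59-6=53
after sll $t6, $t6, 3: $t6=524288<<3=4194304
after add $t7, $t7, 15: $t7=53+15=68
after add $t5, $t5, 3: $t5=20+3=23
cmp $t5, 23  (cmp 23,23)
blt L1: not taken
halt.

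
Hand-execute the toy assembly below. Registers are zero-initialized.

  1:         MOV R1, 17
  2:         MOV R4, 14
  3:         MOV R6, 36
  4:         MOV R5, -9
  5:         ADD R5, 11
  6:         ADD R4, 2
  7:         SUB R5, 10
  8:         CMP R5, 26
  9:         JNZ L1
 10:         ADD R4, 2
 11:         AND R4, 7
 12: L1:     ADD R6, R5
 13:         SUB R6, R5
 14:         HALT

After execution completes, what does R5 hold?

MOV R1, 17 → R1=17
MOV R4, 14 → R4=14
MOV R6, 36 → R6=36
MOV R5, -9 → R5=-9
ADD R5, 11 → R5=(-9)+11=2
ADD R4, 2 → R4=14+2=16
SUB R5, 10 → R5=2-10=-8
CMP R5, 26  (cmp -8,26)
JNZ L1: taken
ADD R6, R5 → R6=36+(-8)=28
SUB R6, R5 → R6=28-(-8)=36
halt.

-8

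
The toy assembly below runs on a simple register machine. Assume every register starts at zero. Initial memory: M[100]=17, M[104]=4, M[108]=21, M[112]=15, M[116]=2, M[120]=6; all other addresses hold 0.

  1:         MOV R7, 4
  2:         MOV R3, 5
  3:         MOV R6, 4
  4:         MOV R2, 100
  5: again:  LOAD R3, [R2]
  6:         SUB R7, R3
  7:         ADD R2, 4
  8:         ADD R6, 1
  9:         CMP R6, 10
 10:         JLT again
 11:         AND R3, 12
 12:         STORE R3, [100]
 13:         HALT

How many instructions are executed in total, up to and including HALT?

43

MOV R7, 4 → R7=4
MOV R3, 5 → R3=5
MOV R6, 4 → R6=4
MOV R2, 100 → R2=100
LOAD R3, [R2] → R3=M[100]=17
SUB R7, R3 → R7=4-17=-13
ADD R2, 4 → R2=100+4=104
ADD R6, 1 → R6=4+1=5
CMP R6, 10  (cmp 5,10)
JLT again: taken
LOAD R3, [R2] → R3=M[104]=4
SUB R7, R3 → R7=(-13)-4=-17
ADD R2, 4 → R2=104+4=108
ADD R6, 1 → R6=5+1=6
CMP R6, 10  (cmp 6,10)
JLT again: taken
LOAD R3, [R2] → R3=M[108]=21
SUB R7, R3 → R7=(-17)-21=-38
ADD R2, 4 → R2=108+4=112
ADD R6, 1 → R6=6+1=7
CMP R6, 10  (cmp 7,10)
JLT again: taken
LOAD R3, [R2] → R3=M[112]=15
SUB R7, R3 → R7=(-38)-15=-53
ADD R2, 4 → R2=112+4=116
ADD R6, 1 → R6=7+1=8
CMP R6, 10  (cmp 8,10)
JLT again: taken
LOAD R3, [R2] → R3=M[116]=2
SUB R7, R3 → R7=(-53)-2=-55
ADD R2, 4 → R2=116+4=120
ADD R6, 1 → R6=8+1=9
CMP R6, 10  (cmp 9,10)
JLT again: taken
LOAD R3, [R2] → R3=M[120]=6
SUB R7, R3 → R7=(-55)-6=-61
ADD R2, 4 → R2=120+4=124
ADD R6, 1 → R6=9+1=10
CMP R6, 10  (cmp 10,10)
JLT again: not taken
AND R3, 12 → R3=6&12=4
STORE R3, [100] → M[100]=4
halt.
Total executed instructions: 43.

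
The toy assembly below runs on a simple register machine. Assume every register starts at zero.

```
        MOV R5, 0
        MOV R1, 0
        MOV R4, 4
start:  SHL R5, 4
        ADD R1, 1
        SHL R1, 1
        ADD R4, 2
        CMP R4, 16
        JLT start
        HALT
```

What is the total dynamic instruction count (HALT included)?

R5=0
R1=0
R4=4
R5=0<<4=0
R1=0+1=1
R1=1<<1=2
R4=4+2=6
CMP R4, 16  (cmp 6,16)
JLT start: taken
R5=0<<4=0
R1=2+1=3
R1=3<<1=6
R4=6+2=8
CMP R4, 16  (cmp 8,16)
JLT start: taken
R5=0<<4=0
R1=6+1=7
R1=7<<1=14
R4=8+2=10
CMP R4, 16  (cmp 10,16)
JLT start: taken
R5=0<<4=0
R1=14+1=15
R1=15<<1=30
R4=10+2=12
CMP R4, 16  (cmp 12,16)
JLT start: taken
R5=0<<4=0
R1=30+1=31
R1=31<<1=62
R4=12+2=14
CMP R4, 16  (cmp 14,16)
JLT start: taken
R5=0<<4=0
R1=62+1=63
R1=63<<1=126
R4=14+2=16
CMP R4, 16  (cmp 16,16)
JLT start: not taken
halt.
Total executed instructions: 40.

40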